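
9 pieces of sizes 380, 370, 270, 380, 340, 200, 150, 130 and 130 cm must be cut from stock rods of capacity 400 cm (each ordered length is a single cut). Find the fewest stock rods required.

7

Total = 380 + 380 + 370 + 340 + 270 + 200 + 150 + 130 + 130 = 2350 cm.
Lower bound: ⌈2350/400⌉ = 6 stock rods.
A packing using 7 stock rods:
  stock rod 1: 380 = 380
  stock rod 2: 380 = 380
  stock rod 3: 370 = 370
  stock rod 4: 340 = 340
  stock rod 5: 270 + 130 = 400
  stock rod 6: 200 + 150 = 350
  stock rod 7: 130 = 130
No arrangement into 6 stock rods stays within capacity, so 7 is optimal.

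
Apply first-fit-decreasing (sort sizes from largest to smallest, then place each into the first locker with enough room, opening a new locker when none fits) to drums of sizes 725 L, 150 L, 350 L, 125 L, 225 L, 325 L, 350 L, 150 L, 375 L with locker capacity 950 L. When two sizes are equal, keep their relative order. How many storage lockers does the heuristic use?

3

Sorted descending: 725, 375, 350, 350, 325, 225, 150, 150, 125.
  725 → locker 1 (new)  [load 725/950]
  375 → locker 2 (new)  [load 375/950]
  350 → locker 2  [load 725/950]
  350 → locker 3 (new)  [load 350/950]
  325 → locker 3  [load 675/950]
  225 → locker 1  [load 950/950]
  150 → locker 2  [load 875/950]
  150 → locker 3  [load 825/950]
  125 → locker 3  [load 950/950]
3 storage lockers opened.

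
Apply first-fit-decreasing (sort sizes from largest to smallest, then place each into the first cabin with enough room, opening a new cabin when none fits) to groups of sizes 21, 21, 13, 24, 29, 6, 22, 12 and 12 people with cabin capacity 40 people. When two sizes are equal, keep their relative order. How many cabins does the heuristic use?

5

Sorted descending: 29, 24, 22, 21, 21, 13, 12, 12, 6.
  29 → cabin 1 (new)  [load 29/40]
  24 → cabin 2 (new)  [load 24/40]
  22 → cabin 3 (new)  [load 22/40]
  21 → cabin 4 (new)  [load 21/40]
  21 → cabin 5 (new)  [load 21/40]
  13 → cabin 2  [load 37/40]
  12 → cabin 3  [load 34/40]
  12 → cabin 4  [load 33/40]
  6 → cabin 1  [load 35/40]
5 cabins opened.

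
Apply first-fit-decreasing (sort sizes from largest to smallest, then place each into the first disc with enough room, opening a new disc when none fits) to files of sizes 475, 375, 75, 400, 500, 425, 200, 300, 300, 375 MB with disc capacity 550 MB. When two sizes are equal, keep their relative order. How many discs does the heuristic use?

Sorted descending: 500, 475, 425, 400, 375, 375, 300, 300, 200, 75.
  500 → disc 1 (new)  [load 500/550]
  475 → disc 2 (new)  [load 475/550]
  425 → disc 3 (new)  [load 425/550]
  400 → disc 4 (new)  [load 400/550]
  375 → disc 5 (new)  [load 375/550]
  375 → disc 6 (new)  [load 375/550]
  300 → disc 7 (new)  [load 300/550]
  300 → disc 8 (new)  [load 300/550]
  200 → disc 7  [load 500/550]
  75 → disc 2  [load 550/550]
8 discs opened.

8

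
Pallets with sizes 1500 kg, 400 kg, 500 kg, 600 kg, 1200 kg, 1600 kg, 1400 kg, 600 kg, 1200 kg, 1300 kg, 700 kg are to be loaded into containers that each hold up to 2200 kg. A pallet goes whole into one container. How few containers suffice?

6

Total = 1600 + 1500 + 1400 + 1300 + 1200 + 1200 + 700 + 600 + 600 + 500 + 400 = 11000 kg.
Lower bound: ⌈11000/2200⌉ = 5 containers.
Also, 6 pallets each exceed 1100 kg, and no two of those can share a container, so at least 6 containers are needed.
A packing using 6 containers:
  container 1: 1600 + 600 = 2200
  container 2: 1500 + 700 = 2200
  container 3: 1400 + 600 = 2000
  container 4: 1300 + 500 + 400 = 2200
  container 5: 1200 = 1200
  container 6: 1200 = 1200
This matches the lower bound, so 6 is optimal.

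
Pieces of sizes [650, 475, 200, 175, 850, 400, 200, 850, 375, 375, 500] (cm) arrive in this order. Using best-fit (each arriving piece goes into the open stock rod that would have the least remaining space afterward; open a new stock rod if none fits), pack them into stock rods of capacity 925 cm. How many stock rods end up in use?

6

  650 → stock rod 1 (new)  [load 650/925]
  475 → stock rod 2 (new)  [load 475/925]
  200 → stock rod 1  [load 850/925]
  175 → stock rod 2  [load 650/925]
  850 → stock rod 3 (new)  [load 850/925]
  400 → stock rod 4 (new)  [load 400/925]
  200 → stock rod 2  [load 850/925]
  850 → stock rod 5 (new)  [load 850/925]
  375 → stock rod 4  [load 775/925]
  375 → stock rod 6 (new)  [load 375/925]
  500 → stock rod 6  [load 875/925]
6 stock rods opened.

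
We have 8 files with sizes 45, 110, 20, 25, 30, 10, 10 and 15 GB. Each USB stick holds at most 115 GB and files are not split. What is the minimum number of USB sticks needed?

3

Total = 110 + 45 + 30 + 25 + 20 + 15 + 10 + 10 = 265 GB.
Lower bound: ⌈265/115⌉ = 3 USB sticks.
A packing using 3 USB sticks:
  USB stick 1: 110 = 110
  USB stick 2: 45 + 30 + 25 + 15 = 115
  USB stick 3: 20 + 10 + 10 = 40
This matches the lower bound, so 3 is optimal.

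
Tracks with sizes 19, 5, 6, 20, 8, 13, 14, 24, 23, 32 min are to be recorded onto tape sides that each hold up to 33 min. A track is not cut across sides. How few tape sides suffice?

Total = 32 + 24 + 23 + 20 + 19 + 14 + 13 + 8 + 6 + 5 = 164 min.
Lower bound: ⌈164/33⌉ = 5 tape sides.
A packing using 6 tape sides:
  side 1: 32 = 32
  side 2: 24 + 8 = 32
  side 3: 23 + 6 = 29
  side 4: 20 + 13 = 33
  side 5: 19 + 14 = 33
  side 6: 5 = 5
No arrangement into 5 tape sides stays within capacity, so 6 is optimal.

6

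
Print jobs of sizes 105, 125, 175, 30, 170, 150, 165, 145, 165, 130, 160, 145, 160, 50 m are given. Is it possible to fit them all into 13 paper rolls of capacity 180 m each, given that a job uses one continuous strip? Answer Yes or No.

A valid assignment using 12 paper rolls:
  roll 1: 175 = 175
  roll 2: 170 = 170
  roll 3: 165 = 165
  roll 4: 165 = 165
  roll 5: 160 = 160
  roll 6: 160 = 160
  roll 7: 150 + 30 = 180
  roll 8: 145 = 145
  roll 9: 145 = 145
  roll 10: 130 + 50 = 180
  roll 11: 125 = 125
  roll 12: 105 = 105
That uses only 12 ≤ 13, so 13 paper rolls are enough.

Yes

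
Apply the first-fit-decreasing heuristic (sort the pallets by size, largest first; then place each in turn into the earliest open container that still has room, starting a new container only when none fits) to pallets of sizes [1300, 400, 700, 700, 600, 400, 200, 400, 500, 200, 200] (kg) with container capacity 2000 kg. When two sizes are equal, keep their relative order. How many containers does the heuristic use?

3

Sorted descending: 1300, 700, 700, 600, 500, 400, 400, 400, 200, 200, 200.
  1300 → container 1 (new)  [load 1300/2000]
  700 → container 1  [load 2000/2000]
  700 → container 2 (new)  [load 700/2000]
  600 → container 2  [load 1300/2000]
  500 → container 2  [load 1800/2000]
  400 → container 3 (new)  [load 400/2000]
  400 → container 3  [load 800/2000]
  400 → container 3  [load 1200/2000]
  200 → container 2  [load 2000/2000]
  200 → container 3  [load 1400/2000]
  200 → container 3  [load 1600/2000]
3 containers opened.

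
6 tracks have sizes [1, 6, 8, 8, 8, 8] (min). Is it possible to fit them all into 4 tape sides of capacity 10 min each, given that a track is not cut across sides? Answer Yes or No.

No

Total = 39 min; ⌈39/10⌉ = 4.
5 tracks each exceed half the capacity and cannot share a side, forcing at least 5 tape sides.
At least 5 tape sides are required, but only 4 are allowed.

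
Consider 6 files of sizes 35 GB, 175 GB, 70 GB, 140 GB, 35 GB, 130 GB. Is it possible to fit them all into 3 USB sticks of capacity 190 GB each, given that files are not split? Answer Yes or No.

Total = 585 GB; ⌈585/190⌉ = 4.
At least 4 USB sticks are required, but only 3 are allowed.

No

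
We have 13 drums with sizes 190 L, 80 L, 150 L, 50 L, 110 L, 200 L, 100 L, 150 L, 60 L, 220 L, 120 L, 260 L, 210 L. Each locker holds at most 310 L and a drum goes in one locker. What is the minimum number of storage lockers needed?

7

Total = 260 + 220 + 210 + 200 + 190 + 150 + 150 + 120 + 110 + 100 + 80 + 60 + 50 = 1900 L.
Lower bound: ⌈1900/310⌉ = 7 storage lockers.
A packing using 7 storage lockers:
  locker 1: 260 + 50 = 310
  locker 2: 220 + 80 = 300
  locker 3: 210 + 100 = 310
  locker 4: 200 + 110 = 310
  locker 5: 190 + 120 = 310
  locker 6: 150 + 150 = 300
  locker 7: 60 = 60
This matches the lower bound, so 7 is optimal.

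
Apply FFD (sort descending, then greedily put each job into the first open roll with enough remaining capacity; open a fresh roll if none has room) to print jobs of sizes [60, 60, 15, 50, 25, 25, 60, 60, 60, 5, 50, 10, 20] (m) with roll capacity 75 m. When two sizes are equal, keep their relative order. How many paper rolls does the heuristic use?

Sorted descending: 60, 60, 60, 60, 60, 50, 50, 25, 25, 20, 15, 10, 5.
  60 → roll 1 (new)  [load 60/75]
  60 → roll 2 (new)  [load 60/75]
  60 → roll 3 (new)  [load 60/75]
  60 → roll 4 (new)  [load 60/75]
  60 → roll 5 (new)  [load 60/75]
  50 → roll 6 (new)  [load 50/75]
  50 → roll 7 (new)  [load 50/75]
  25 → roll 6  [load 75/75]
  25 → roll 7  [load 75/75]
  20 → roll 8 (new)  [load 20/75]
  15 → roll 1  [load 75/75]
  10 → roll 2  [load 70/75]
  5 → roll 2  [load 75/75]
8 paper rolls opened.

8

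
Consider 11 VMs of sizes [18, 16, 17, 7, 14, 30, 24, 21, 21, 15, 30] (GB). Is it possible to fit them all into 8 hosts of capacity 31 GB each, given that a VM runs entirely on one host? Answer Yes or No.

Yes

A valid assignment using 8 hosts:
  host 1: 30 = 30
  host 2: 30 = 30
  host 3: 24 + 7 = 31
  host 4: 21 = 21
  host 5: 21 = 21
  host 6: 18 = 18
  host 7: 17 + 14 = 31
  host 8: 16 + 15 = 31
Every load is within 31 GB, so 8 hosts suffice.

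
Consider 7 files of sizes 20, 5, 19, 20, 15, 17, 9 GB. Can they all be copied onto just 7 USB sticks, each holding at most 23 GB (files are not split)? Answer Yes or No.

Yes

A valid assignment using 6 USB sticks:
  USB stick 1: 20 = 20
  USB stick 2: 20 = 20
  USB stick 3: 19 = 19
  USB stick 4: 17 + 5 = 22
  USB stick 5: 15 = 15
  USB stick 6: 9 = 9
That uses only 6 ≤ 7, so 7 USB sticks are enough.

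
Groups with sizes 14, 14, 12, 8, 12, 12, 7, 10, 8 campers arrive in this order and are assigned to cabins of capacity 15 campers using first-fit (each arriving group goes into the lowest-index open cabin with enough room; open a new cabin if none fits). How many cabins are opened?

8

  14 → cabin 1 (new)  [load 14/15]
  14 → cabin 2 (new)  [load 14/15]
  12 → cabin 3 (new)  [load 12/15]
  8 → cabin 4 (new)  [load 8/15]
  12 → cabin 5 (new)  [load 12/15]
  12 → cabin 6 (new)  [load 12/15]
  7 → cabin 4  [load 15/15]
  10 → cabin 7 (new)  [load 10/15]
  8 → cabin 8 (new)  [load 8/15]
8 cabins opened.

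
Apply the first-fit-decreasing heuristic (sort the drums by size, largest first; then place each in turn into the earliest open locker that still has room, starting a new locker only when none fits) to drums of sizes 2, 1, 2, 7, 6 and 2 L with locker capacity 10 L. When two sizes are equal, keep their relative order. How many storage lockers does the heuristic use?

2

Sorted descending: 7, 6, 2, 2, 2, 1.
  7 → locker 1 (new)  [load 7/10]
  6 → locker 2 (new)  [load 6/10]
  2 → locker 1  [load 9/10]
  2 → locker 2  [load 8/10]
  2 → locker 2  [load 10/10]
  1 → locker 1  [load 10/10]
2 storage lockers opened.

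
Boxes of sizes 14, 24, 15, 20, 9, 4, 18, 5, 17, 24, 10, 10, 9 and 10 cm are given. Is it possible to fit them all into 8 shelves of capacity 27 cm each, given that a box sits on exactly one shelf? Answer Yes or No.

Yes

A valid assignment using 8 shelves:
  shelf 1: 24 = 24
  shelf 2: 24 = 24
  shelf 3: 20 + 5 = 25
  shelf 4: 18 + 9 = 27
  shelf 5: 17 + 10 = 27
  shelf 6: 15 + 10 = 25
  shelf 7: 14 + 10 = 24
  shelf 8: 9 + 4 = 13
Every load is within 27 cm, so 8 shelves suffice.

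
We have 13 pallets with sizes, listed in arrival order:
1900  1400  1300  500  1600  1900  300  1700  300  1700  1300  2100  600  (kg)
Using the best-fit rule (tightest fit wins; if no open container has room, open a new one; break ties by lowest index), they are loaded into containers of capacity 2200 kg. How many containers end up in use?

  1900 → container 1 (new)  [load 1900/2200]
  1400 → container 2 (new)  [load 1400/2200]
  1300 → container 3 (new)  [load 1300/2200]
  500 → container 2  [load 1900/2200]
  1600 → container 4 (new)  [load 1600/2200]
  1900 → container 5 (new)  [load 1900/2200]
  300 → container 1  [load 2200/2200]
  1700 → container 6 (new)  [load 1700/2200]
  300 → container 2  [load 2200/2200]
  1700 → container 7 (new)  [load 1700/2200]
  1300 → container 8 (new)  [load 1300/2200]
  2100 → container 9 (new)  [load 2100/2200]
  600 → container 4  [load 2200/2200]
9 containers opened.

9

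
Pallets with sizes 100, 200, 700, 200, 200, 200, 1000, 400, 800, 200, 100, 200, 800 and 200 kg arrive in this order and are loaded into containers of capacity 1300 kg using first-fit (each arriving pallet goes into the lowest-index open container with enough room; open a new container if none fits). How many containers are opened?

5

  100 → container 1 (new)  [load 100/1300]
  200 → container 1  [load 300/1300]
  700 → container 1  [load 1000/1300]
  200 → container 1  [load 1200/1300]
  200 → container 2 (new)  [load 200/1300]
  200 → container 2  [load 400/1300]
  1000 → container 3 (new)  [load 1000/1300]
  400 → container 2  [load 800/1300]
  800 → container 4 (new)  [load 800/1300]
  200 → container 2  [load 1000/1300]
  100 → container 1  [load 1300/1300]
  200 → container 2  [load 1200/1300]
  800 → container 5 (new)  [load 800/1300]
  200 → container 3  [load 1200/1300]
5 containers opened.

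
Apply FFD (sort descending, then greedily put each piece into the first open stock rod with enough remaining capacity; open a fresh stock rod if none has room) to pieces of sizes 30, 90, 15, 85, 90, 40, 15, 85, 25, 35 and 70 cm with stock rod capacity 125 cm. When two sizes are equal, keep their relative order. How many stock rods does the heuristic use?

5

Sorted descending: 90, 90, 85, 85, 70, 40, 35, 30, 25, 15, 15.
  90 → stock rod 1 (new)  [load 90/125]
  90 → stock rod 2 (new)  [load 90/125]
  85 → stock rod 3 (new)  [load 85/125]
  85 → stock rod 4 (new)  [load 85/125]
  70 → stock rod 5 (new)  [load 70/125]
  40 → stock rod 3  [load 125/125]
  35 → stock rod 1  [load 125/125]
  30 → stock rod 2  [load 120/125]
  25 → stock rod 4  [load 110/125]
  15 → stock rod 4  [load 125/125]
  15 → stock rod 5  [load 85/125]
5 stock rods opened.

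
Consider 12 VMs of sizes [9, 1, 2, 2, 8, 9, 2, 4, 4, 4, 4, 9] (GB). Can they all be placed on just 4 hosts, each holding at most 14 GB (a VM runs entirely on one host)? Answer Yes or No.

No

Total = 58 GB; ⌈58/14⌉ = 5.
At least 5 hosts are required, but only 4 are allowed.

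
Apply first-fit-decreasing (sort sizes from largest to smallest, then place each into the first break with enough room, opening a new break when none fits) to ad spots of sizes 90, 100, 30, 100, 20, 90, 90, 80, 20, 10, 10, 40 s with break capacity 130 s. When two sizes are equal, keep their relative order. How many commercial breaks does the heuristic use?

6

Sorted descending: 100, 100, 90, 90, 90, 80, 40, 30, 20, 20, 10, 10.
  100 → break 1 (new)  [load 100/130]
  100 → break 2 (new)  [load 100/130]
  90 → break 3 (new)  [load 90/130]
  90 → break 4 (new)  [load 90/130]
  90 → break 5 (new)  [load 90/130]
  80 → break 6 (new)  [load 80/130]
  40 → break 3  [load 130/130]
  30 → break 1  [load 130/130]
  20 → break 2  [load 120/130]
  20 → break 4  [load 110/130]
  10 → break 2  [load 130/130]
  10 → break 4  [load 120/130]
6 commercial breaks opened.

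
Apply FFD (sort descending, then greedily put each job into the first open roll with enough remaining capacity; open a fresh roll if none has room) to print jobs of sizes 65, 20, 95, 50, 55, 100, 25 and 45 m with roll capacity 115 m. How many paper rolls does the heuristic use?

Sorted descending: 100, 95, 65, 55, 50, 45, 25, 20.
  100 → roll 1 (new)  [load 100/115]
  95 → roll 2 (new)  [load 95/115]
  65 → roll 3 (new)  [load 65/115]
  55 → roll 4 (new)  [load 55/115]
  50 → roll 3  [load 115/115]
  45 → roll 4  [load 100/115]
  25 → roll 5 (new)  [load 25/115]
  20 → roll 2  [load 115/115]
5 paper rolls opened.

5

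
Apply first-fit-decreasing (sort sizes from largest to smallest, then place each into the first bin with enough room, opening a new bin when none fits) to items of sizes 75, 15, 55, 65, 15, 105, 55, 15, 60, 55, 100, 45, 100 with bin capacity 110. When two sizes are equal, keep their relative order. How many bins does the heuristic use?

8

Sorted descending: 105, 100, 100, 75, 65, 60, 55, 55, 55, 45, 15, 15, 15.
  105 → bin 1 (new)  [load 105/110]
  100 → bin 2 (new)  [load 100/110]
  100 → bin 3 (new)  [load 100/110]
  75 → bin 4 (new)  [load 75/110]
  65 → bin 5 (new)  [load 65/110]
  60 → bin 6 (new)  [load 60/110]
  55 → bin 7 (new)  [load 55/110]
  55 → bin 7  [load 110/110]
  55 → bin 8 (new)  [load 55/110]
  45 → bin 5  [load 110/110]
  15 → bin 4  [load 90/110]
  15 → bin 4  [load 105/110]
  15 → bin 6  [load 75/110]
8 bins opened.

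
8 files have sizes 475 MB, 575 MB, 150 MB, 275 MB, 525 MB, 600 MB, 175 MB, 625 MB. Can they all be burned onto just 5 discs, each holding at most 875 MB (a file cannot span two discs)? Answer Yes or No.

A valid assignment using 5 discs:
  disc 1: 625 + 175 = 800
  disc 2: 600 + 275 = 875
  disc 3: 575 + 150 = 725
  disc 4: 525 = 525
  disc 5: 475 = 475
Every load is within 875 MB, so 5 discs suffice.

Yes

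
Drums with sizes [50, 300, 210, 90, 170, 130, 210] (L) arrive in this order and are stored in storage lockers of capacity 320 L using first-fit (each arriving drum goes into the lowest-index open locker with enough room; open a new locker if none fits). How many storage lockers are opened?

5

  50 → locker 1 (new)  [load 50/320]
  300 → locker 2 (new)  [load 300/320]
  210 → locker 1  [load 260/320]
  90 → locker 3 (new)  [load 90/320]
  170 → locker 3  [load 260/320]
  130 → locker 4 (new)  [load 130/320]
  210 → locker 5 (new)  [load 210/320]
5 storage lockers opened.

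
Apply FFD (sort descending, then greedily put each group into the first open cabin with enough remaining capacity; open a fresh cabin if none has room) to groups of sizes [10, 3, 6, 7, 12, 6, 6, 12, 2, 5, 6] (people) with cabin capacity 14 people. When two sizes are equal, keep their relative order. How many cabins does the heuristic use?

6

Sorted descending: 12, 12, 10, 7, 6, 6, 6, 6, 5, 3, 2.
  12 → cabin 1 (new)  [load 12/14]
  12 → cabin 2 (new)  [load 12/14]
  10 → cabin 3 (new)  [load 10/14]
  7 → cabin 4 (new)  [load 7/14]
  6 → cabin 4  [load 13/14]
  6 → cabin 5 (new)  [load 6/14]
  6 → cabin 5  [load 12/14]
  6 → cabin 6 (new)  [load 6/14]
  5 → cabin 6  [load 11/14]
  3 → cabin 3  [load 13/14]
  2 → cabin 1  [load 14/14]
6 cabins opened.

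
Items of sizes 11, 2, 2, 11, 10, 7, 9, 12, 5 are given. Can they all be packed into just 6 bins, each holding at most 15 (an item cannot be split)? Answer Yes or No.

Yes

A valid assignment using 6 bins:
  bin 1: 12 + 2 = 14
  bin 2: 11 + 2 = 13
  bin 3: 11 = 11
  bin 4: 10 + 5 = 15
  bin 5: 9 = 9
  bin 6: 7 = 7
Every load is within 15, so 6 bins suffice.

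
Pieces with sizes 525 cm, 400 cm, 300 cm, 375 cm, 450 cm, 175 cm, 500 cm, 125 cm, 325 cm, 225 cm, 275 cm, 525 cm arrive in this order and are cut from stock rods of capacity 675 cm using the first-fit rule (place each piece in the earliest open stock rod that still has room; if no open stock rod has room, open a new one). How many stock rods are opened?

7

  525 → stock rod 1 (new)  [load 525/675]
  400 → stock rod 2 (new)  [load 400/675]
  300 → stock rod 3 (new)  [load 300/675]
  375 → stock rod 3  [load 675/675]
  450 → stock rod 4 (new)  [load 450/675]
  175 → stock rod 2  [load 575/675]
  500 → stock rod 5 (new)  [load 500/675]
  125 → stock rod 1  [load 650/675]
  325 → stock rod 6 (new)  [load 325/675]
  225 → stock rod 4  [load 675/675]
  275 → stock rod 6  [load 600/675]
  525 → stock rod 7 (new)  [load 525/675]
7 stock rods opened.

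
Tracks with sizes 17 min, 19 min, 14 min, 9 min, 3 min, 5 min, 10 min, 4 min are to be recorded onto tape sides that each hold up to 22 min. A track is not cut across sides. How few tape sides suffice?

4

Total = 19 + 17 + 14 + 10 + 9 + 5 + 4 + 3 = 81 min.
Lower bound: ⌈81/22⌉ = 4 tape sides.
A packing using 4 tape sides:
  side 1: 19 + 3 = 22
  side 2: 17 + 5 = 22
  side 3: 14 + 4 = 18
  side 4: 10 + 9 = 19
This matches the lower bound, so 4 is optimal.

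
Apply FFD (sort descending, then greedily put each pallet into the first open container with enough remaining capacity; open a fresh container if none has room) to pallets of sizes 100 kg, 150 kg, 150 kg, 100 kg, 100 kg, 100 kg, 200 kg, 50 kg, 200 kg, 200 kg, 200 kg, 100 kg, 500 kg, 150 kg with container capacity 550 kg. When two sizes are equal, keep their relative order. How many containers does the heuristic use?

5

Sorted descending: 500, 200, 200, 200, 200, 150, 150, 150, 100, 100, 100, 100, 100, 50.
  500 → container 1 (new)  [load 500/550]
  200 → container 2 (new)  [load 200/550]
  200 → container 2  [load 400/550]
  200 → container 3 (new)  [load 200/550]
  200 → container 3  [load 400/550]
  150 → container 2  [load 550/550]
  150 → container 3  [load 550/550]
  150 → container 4 (new)  [load 150/550]
  100 → container 4  [load 250/550]
  100 → container 4  [load 350/550]
  100 → container 4  [load 450/550]
  100 → container 4  [load 550/550]
  100 → container 5 (new)  [load 100/550]
  50 → container 1  [load 550/550]
5 containers opened.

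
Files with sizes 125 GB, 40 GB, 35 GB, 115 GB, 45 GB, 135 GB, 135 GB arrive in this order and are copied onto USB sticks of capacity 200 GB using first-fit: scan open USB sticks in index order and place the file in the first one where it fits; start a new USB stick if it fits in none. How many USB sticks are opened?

  125 → USB stick 1 (new)  [load 125/200]
  40 → USB stick 1  [load 165/200]
  35 → USB stick 1  [load 200/200]
  115 → USB stick 2 (new)  [load 115/200]
  45 → USB stick 2  [load 160/200]
  135 → USB stick 3 (new)  [load 135/200]
  135 → USB stick 4 (new)  [load 135/200]
4 USB sticks opened.

4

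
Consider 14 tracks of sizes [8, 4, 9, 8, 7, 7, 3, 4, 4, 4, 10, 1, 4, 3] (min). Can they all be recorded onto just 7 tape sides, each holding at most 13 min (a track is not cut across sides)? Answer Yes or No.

A valid assignment using 7 tape sides:
  side 1: 10 + 3 = 13
  side 2: 9 + 4 = 13
  side 3: 8 + 4 + 1 = 13
  side 4: 8 + 4 = 12
  side 5: 7 + 4 = 11
  side 6: 7 + 4 = 11
  side 7: 3 = 3
Every load is within 13 min, so 7 tape sides suffice.

Yes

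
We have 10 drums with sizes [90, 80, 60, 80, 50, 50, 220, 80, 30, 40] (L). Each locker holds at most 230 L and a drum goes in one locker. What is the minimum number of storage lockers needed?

4

Total = 220 + 90 + 80 + 80 + 80 + 60 + 50 + 50 + 40 + 30 = 780 L.
Lower bound: ⌈780/230⌉ = 4 storage lockers.
A packing using 4 storage lockers:
  locker 1: 220 = 220
  locker 2: 90 + 80 + 60 = 230
  locker 3: 80 + 80 + 50 = 210
  locker 4: 50 + 40 + 30 = 120
This matches the lower bound, so 4 is optimal.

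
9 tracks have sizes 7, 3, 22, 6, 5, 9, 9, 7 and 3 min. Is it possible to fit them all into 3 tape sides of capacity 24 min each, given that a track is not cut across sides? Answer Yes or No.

No

Total = 71 min; ⌈71/24⌉ = 3.
The bound of 3 does not rule out 3, but exhaustive search shows no assignment into 3 tape sides of capacity 24 min exists — the minimum is 4.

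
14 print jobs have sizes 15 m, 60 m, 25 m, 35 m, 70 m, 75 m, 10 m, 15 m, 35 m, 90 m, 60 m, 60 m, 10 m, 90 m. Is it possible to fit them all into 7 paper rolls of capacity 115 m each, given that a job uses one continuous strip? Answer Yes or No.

Yes

A valid assignment using 7 paper rolls:
  roll 1: 90 + 25 = 115
  roll 2: 90 + 15 + 10 = 115
  roll 3: 75 + 35 = 110
  roll 4: 70 + 35 + 10 = 115
  roll 5: 60 + 15 = 75
  roll 6: 60 = 60
  roll 7: 60 = 60
Every load is within 115 m, so 7 paper rolls suffice.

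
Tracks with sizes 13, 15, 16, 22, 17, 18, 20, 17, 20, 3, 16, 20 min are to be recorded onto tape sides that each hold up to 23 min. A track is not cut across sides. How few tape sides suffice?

Total = 22 + 20 + 20 + 20 + 18 + 17 + 17 + 16 + 16 + 15 + 13 + 3 = 197 min.
Lower bound: ⌈197/23⌉ = 9 tape sides.
Also, 11 tracks each exceed 23/2 min, and no two of those can share a side, so at least 11 tape sides are needed.
A packing using 11 tape sides:
  side 1: 22 = 22
  side 2: 20 + 3 = 23
  side 3: 20 = 20
  side 4: 20 = 20
  side 5: 18 = 18
  side 6: 17 = 17
  side 7: 17 = 17
  side 8: 16 = 16
  side 9: 16 = 16
  side 10: 15 = 15
  side 11: 13 = 13
This matches the lower bound, so 11 is optimal.

11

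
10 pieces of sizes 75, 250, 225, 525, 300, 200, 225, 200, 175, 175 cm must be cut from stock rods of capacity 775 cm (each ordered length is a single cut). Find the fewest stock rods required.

4

Total = 525 + 300 + 250 + 225 + 225 + 200 + 200 + 175 + 175 + 75 = 2350 cm.
Lower bound: ⌈2350/775⌉ = 4 stock rods.
A packing using 4 stock rods:
  stock rod 1: 525 + 250 = 775
  stock rod 2: 300 + 225 + 225 = 750
  stock rod 3: 200 + 200 + 175 + 175 = 750
  stock rod 4: 75 = 75
This matches the lower bound, so 4 is optimal.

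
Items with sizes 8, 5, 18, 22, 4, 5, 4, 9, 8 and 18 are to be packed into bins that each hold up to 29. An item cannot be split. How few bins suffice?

Total = 22 + 18 + 18 + 9 + 8 + 8 + 5 + 5 + 4 + 4 = 101.
Lower bound: ⌈101/29⌉ = 4 bins.
A packing using 4 bins:
  bin 1: 22 + 5 = 27
  bin 2: 18 + 9 = 27
  bin 3: 18 + 8 = 26
  bin 4: 8 + 5 + 4 + 4 = 21
This matches the lower bound, so 4 is optimal.

4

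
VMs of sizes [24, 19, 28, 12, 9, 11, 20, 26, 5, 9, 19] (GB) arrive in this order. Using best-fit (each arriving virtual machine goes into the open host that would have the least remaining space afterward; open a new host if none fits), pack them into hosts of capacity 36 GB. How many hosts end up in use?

  24 → host 1 (new)  [load 24/36]
  19 → host 2 (new)  [load 19/36]
  28 → host 3 (new)  [load 28/36]
  12 → host 1  [load 36/36]
  9 → host 2  [load 28/36]
  11 → host 4 (new)  [load 11/36]
  20 → host 4  [load 31/36]
  26 → host 5 (new)  [load 26/36]
  5 → host 4  [load 36/36]
  9 → host 5  [load 35/36]
  19 → host 6 (new)  [load 19/36]
6 hosts opened.

6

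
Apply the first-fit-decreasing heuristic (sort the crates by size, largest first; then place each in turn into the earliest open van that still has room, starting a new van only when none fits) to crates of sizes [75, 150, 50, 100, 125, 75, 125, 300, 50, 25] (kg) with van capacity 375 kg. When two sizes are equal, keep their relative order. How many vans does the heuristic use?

Sorted descending: 300, 150, 125, 125, 100, 75, 75, 50, 50, 25.
  300 → van 1 (new)  [load 300/375]
  150 → van 2 (new)  [load 150/375]
  125 → van 2  [load 275/375]
  125 → van 3 (new)  [load 125/375]
  100 → van 2  [load 375/375]
  75 → van 1  [load 375/375]
  75 → van 3  [load 200/375]
  50 → van 3  [load 250/375]
  50 → van 3  [load 300/375]
  25 → van 3  [load 325/375]
3 vans opened.

3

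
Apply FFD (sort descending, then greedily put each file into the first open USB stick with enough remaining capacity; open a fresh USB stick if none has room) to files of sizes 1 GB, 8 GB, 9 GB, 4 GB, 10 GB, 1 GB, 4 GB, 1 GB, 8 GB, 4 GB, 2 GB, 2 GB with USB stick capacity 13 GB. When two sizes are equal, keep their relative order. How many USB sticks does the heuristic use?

5

Sorted descending: 10, 9, 8, 8, 4, 4, 4, 2, 2, 1, 1, 1.
  10 → USB stick 1 (new)  [load 10/13]
  9 → USB stick 2 (new)  [load 9/13]
  8 → USB stick 3 (new)  [load 8/13]
  8 → USB stick 4 (new)  [load 8/13]
  4 → USB stick 2  [load 13/13]
  4 → USB stick 3  [load 12/13]
  4 → USB stick 4  [load 12/13]
  2 → USB stick 1  [load 12/13]
  2 → USB stick 5 (new)  [load 2/13]
  1 → USB stick 1  [load 13/13]
  1 → USB stick 3  [load 13/13]
  1 → USB stick 4  [load 13/13]
5 USB sticks opened.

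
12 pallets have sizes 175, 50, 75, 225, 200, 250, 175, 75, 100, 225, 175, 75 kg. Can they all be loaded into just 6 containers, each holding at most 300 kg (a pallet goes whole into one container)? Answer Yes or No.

No

Total = 1800 kg; ⌈1800/300⌉ = 6.
7 pallets each exceed half the capacity and cannot share a container, forcing at least 7 containers.
At least 7 containers are required, but only 6 are allowed.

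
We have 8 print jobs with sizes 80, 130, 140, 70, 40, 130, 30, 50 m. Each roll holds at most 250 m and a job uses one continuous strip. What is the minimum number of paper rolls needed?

Total = 140 + 130 + 130 + 80 + 70 + 50 + 40 + 30 = 670 m.
Lower bound: ⌈670/250⌉ = 3 paper rolls.
A packing using 3 paper rolls:
  roll 1: 140 + 80 + 30 = 250
  roll 2: 130 + 70 + 50 = 250
  roll 3: 130 + 40 = 170
This matches the lower bound, so 3 is optimal.

3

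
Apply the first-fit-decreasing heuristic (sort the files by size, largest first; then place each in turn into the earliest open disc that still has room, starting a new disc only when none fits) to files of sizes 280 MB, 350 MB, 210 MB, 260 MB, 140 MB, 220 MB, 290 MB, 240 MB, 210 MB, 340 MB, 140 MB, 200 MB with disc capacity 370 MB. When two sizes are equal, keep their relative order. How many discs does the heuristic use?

Sorted descending: 350, 340, 290, 280, 260, 240, 220, 210, 210, 200, 140, 140.
  350 → disc 1 (new)  [load 350/370]
  340 → disc 2 (new)  [load 340/370]
  290 → disc 3 (new)  [load 290/370]
  280 → disc 4 (new)  [load 280/370]
  260 → disc 5 (new)  [load 260/370]
  240 → disc 6 (new)  [load 240/370]
  220 → disc 7 (new)  [load 220/370]
  210 → disc 8 (new)  [load 210/370]
  210 → disc 9 (new)  [load 210/370]
  200 → disc 10 (new)  [load 200/370]
  140 → disc 7  [load 360/370]
  140 → disc 8  [load 350/370]
10 discs opened.

10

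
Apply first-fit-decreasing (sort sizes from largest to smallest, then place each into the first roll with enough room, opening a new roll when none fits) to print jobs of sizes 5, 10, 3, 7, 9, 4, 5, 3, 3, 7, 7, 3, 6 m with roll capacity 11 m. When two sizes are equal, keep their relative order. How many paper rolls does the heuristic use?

7

Sorted descending: 10, 9, 7, 7, 7, 6, 5, 5, 4, 3, 3, 3, 3.
  10 → roll 1 (new)  [load 10/11]
  9 → roll 2 (new)  [load 9/11]
  7 → roll 3 (new)  [load 7/11]
  7 → roll 4 (new)  [load 7/11]
  7 → roll 5 (new)  [load 7/11]
  6 → roll 6 (new)  [load 6/11]
  5 → roll 6  [load 11/11]
  5 → roll 7 (new)  [load 5/11]
  4 → roll 3  [load 11/11]
  3 → roll 4  [load 10/11]
  3 → roll 5  [load 10/11]
  3 → roll 7  [load 8/11]
  3 → roll 7  [load 11/11]
7 paper rolls opened.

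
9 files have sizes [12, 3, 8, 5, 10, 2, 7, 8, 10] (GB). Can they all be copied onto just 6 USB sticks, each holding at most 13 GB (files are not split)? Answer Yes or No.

Yes

A valid assignment using 6 USB sticks:
  USB stick 1: 12 = 12
  USB stick 2: 10 + 3 = 13
  USB stick 3: 10 + 2 = 12
  USB stick 4: 8 + 5 = 13
  USB stick 5: 8 = 8
  USB stick 6: 7 = 7
Every load is within 13 GB, so 6 USB sticks suffice.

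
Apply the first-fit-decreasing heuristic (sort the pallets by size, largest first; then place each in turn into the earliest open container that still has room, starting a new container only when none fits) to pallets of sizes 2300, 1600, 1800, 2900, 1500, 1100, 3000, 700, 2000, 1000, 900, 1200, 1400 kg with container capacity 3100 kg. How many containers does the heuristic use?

Sorted descending: 3000, 2900, 2300, 2000, 1800, 1600, 1500, 1400, 1200, 1100, 1000, 900, 700.
  3000 → container 1 (new)  [load 3000/3100]
  2900 → container 2 (new)  [load 2900/3100]
  2300 → container 3 (new)  [load 2300/3100]
  2000 → container 4 (new)  [load 2000/3100]
  1800 → container 5 (new)  [load 1800/3100]
  1600 → container 6 (new)  [load 1600/3100]
  1500 → container 6  [load 3100/3100]
  1400 → container 7 (new)  [load 1400/3100]
  1200 → container 5  [load 3000/3100]
  1100 → container 4  [load 3100/3100]
  1000 → container 7  [load 2400/3100]
  900 → container 8 (new)  [load 900/3100]
  700 → container 3  [load 3000/3100]
8 containers opened.

8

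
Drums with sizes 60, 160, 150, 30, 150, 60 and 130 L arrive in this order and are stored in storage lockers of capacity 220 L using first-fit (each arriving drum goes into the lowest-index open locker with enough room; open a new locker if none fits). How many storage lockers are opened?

  60 → locker 1 (new)  [load 60/220]
  160 → locker 1  [load 220/220]
  150 → locker 2 (new)  [load 150/220]
  30 → locker 2  [load 180/220]
  150 → locker 3 (new)  [load 150/220]
  60 → locker 3  [load 210/220]
  130 → locker 4 (new)  [load 130/220]
4 storage lockers opened.

4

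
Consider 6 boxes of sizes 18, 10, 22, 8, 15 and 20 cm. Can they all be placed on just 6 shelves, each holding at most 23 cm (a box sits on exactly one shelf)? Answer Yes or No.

Yes

A valid assignment using 5 shelves:
  shelf 1: 22 = 22
  shelf 2: 20 = 20
  shelf 3: 18 = 18
  shelf 4: 15 + 8 = 23
  shelf 5: 10 = 10
That uses only 5 ≤ 6, so 6 shelves are enough.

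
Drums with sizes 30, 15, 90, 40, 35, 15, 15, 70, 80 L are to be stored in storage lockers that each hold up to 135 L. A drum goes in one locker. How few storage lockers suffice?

3

Total = 90 + 80 + 70 + 40 + 35 + 30 + 15 + 15 + 15 = 390 L.
Lower bound: ⌈390/135⌉ = 3 storage lockers.
A packing using 3 storage lockers:
  locker 1: 90 + 40 = 130
  locker 2: 80 + 35 + 15 = 130
  locker 3: 70 + 30 + 15 + 15 = 130
This matches the lower bound, so 3 is optimal.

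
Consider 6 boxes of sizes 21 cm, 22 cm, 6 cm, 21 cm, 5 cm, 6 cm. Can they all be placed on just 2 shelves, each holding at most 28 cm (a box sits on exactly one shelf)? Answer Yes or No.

Total = 81 cm; ⌈81/28⌉ = 3.
At least 3 shelves are required, but only 2 are allowed.

No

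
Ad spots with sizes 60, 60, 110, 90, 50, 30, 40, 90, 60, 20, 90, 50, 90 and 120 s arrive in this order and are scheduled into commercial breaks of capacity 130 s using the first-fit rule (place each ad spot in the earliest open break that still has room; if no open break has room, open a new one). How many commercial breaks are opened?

  60 → break 1 (new)  [load 60/130]
  60 → break 1  [load 120/130]
  110 → break 2 (new)  [load 110/130]
  90 → break 3 (new)  [load 90/130]
  50 → break 4 (new)  [load 50/130]
  30 → break 3  [load 120/130]
  40 → break 4  [load 90/130]
  90 → break 5 (new)  [load 90/130]
  60 → break 6 (new)  [load 60/130]
  20 → break 2  [load 130/130]
  90 → break 7 (new)  [load 90/130]
  50 → break 6  [load 110/130]
  90 → break 8 (new)  [load 90/130]
  120 → break 9 (new)  [load 120/130]
9 commercial breaks opened.

9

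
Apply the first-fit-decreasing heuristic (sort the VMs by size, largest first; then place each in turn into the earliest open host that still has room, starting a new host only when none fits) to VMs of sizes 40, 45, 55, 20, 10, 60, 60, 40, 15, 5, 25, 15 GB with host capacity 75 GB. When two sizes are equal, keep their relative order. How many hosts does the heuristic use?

6

Sorted descending: 60, 60, 55, 45, 40, 40, 25, 20, 15, 15, 10, 5.
  60 → host 1 (new)  [load 60/75]
  60 → host 2 (new)  [load 60/75]
  55 → host 3 (new)  [load 55/75]
  45 → host 4 (new)  [load 45/75]
  40 → host 5 (new)  [load 40/75]
  40 → host 6 (new)  [load 40/75]
  25 → host 4  [load 70/75]
  20 → host 3  [load 75/75]
  15 → host 1  [load 75/75]
  15 → host 2  [load 75/75]
  10 → host 5  [load 50/75]
  5 → host 4  [load 75/75]
6 hosts opened.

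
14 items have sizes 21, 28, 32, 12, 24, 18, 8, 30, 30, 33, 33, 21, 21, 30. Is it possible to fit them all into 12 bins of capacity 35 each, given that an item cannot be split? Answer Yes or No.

A valid assignment using 12 bins:
  bin 1: 33 = 33
  bin 2: 33 = 33
  bin 3: 32 = 32
  bin 4: 30 = 30
  bin 5: 30 = 30
  bin 6: 30 = 30
  bin 7: 28 = 28
  bin 8: 24 + 8 = 32
  bin 9: 21 + 12 = 33
  bin 10: 21 = 21
  bin 11: 21 = 21
  bin 12: 18 = 18
Every load is within 35, so 12 bins suffice.

Yes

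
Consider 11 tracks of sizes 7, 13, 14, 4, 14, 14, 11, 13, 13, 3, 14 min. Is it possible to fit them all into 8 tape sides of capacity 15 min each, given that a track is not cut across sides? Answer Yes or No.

Total = 120 min; ⌈120/15⌉ = 8.
The bound of 8 does not rule out 8, but exhaustive search shows no assignment into 8 tape sides of capacity 15 min exists — the minimum is 9.

No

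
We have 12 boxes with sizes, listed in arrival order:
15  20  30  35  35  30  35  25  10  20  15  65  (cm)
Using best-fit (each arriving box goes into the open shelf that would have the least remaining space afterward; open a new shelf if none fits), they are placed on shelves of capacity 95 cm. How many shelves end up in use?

4

  15 → shelf 1 (new)  [load 15/95]
  20 → shelf 1  [load 35/95]
  30 → shelf 1  [load 65/95]
  35 → shelf 2 (new)  [load 35/95]
  35 → shelf 2  [load 70/95]
  30 → shelf 1  [load 95/95]
  35 → shelf 3 (new)  [load 35/95]
  25 → shelf 2  [load 95/95]
  10 → shelf 3  [load 45/95]
  20 → shelf 3  [load 65/95]
  15 → shelf 3  [load 80/95]
  65 → shelf 4 (new)  [load 65/95]
4 shelves opened.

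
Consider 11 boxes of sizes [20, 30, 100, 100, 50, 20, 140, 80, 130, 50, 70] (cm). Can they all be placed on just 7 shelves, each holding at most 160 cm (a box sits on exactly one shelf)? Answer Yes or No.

A valid assignment using 6 shelves:
  shelf 1: 140 + 20 = 160
  shelf 2: 130 + 30 = 160
  shelf 3: 100 + 50 = 150
  shelf 4: 100 + 50 = 150
  shelf 5: 80 + 70 = 150
  shelf 6: 20 = 20
That uses only 6 ≤ 7, so 7 shelves are enough.

Yes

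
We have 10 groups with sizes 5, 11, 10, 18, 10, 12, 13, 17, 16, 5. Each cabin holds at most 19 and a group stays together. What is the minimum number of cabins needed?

Total = 18 + 17 + 16 + 13 + 12 + 11 + 10 + 10 + 5 + 5 = 117.
Lower bound: ⌈117/19⌉ = 7 cabins.
Also, 8 groups each exceed 19/2, and no two of those can share a cabin, so at least 8 cabins are needed.
A packing using 8 cabins:
  cabin 1: 18 = 18
  cabin 2: 17 = 17
  cabin 3: 16 = 16
  cabin 4: 13 + 5 = 18
  cabin 5: 12 + 5 = 17
  cabin 6: 11 = 11
  cabin 7: 10 = 10
  cabin 8: 10 = 10
This matches the lower bound, so 8 is optimal.

8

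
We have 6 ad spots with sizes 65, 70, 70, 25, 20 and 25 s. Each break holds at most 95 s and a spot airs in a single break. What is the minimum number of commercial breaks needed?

3

Total = 70 + 70 + 65 + 25 + 25 + 20 = 275 s.
Lower bound: ⌈275/95⌉ = 3 commercial breaks.
A packing using 3 commercial breaks:
  break 1: 70 + 25 = 95
  break 2: 70 + 25 = 95
  break 3: 65 + 20 = 85
This matches the lower bound, so 3 is optimal.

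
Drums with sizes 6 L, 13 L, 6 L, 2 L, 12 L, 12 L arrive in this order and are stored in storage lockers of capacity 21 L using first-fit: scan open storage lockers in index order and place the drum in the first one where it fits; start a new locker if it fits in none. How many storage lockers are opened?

  6 → locker 1 (new)  [load 6/21]
  13 → locker 1  [load 19/21]
  6 → locker 2 (new)  [load 6/21]
  2 → locker 1  [load 21/21]
  12 → locker 2  [load 18/21]
  12 → locker 3 (new)  [load 12/21]
3 storage lockers opened.

3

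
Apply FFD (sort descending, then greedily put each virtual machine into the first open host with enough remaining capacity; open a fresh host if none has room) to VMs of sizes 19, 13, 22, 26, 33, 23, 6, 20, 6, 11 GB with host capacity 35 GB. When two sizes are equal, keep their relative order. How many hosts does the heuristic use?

6

Sorted descending: 33, 26, 23, 22, 20, 19, 13, 11, 6, 6.
  33 → host 1 (new)  [load 33/35]
  26 → host 2 (new)  [load 26/35]
  23 → host 3 (new)  [load 23/35]
  22 → host 4 (new)  [load 22/35]
  20 → host 5 (new)  [load 20/35]
  19 → host 6 (new)  [load 19/35]
  13 → host 4  [load 35/35]
  11 → host 3  [load 34/35]
  6 → host 2  [load 32/35]
  6 → host 5  [load 26/35]
6 hosts opened.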